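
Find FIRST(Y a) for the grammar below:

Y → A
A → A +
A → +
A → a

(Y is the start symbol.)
FIRST sets of the non-terminals involved (from the grammar, by fixed-point iteration):
  FIRST(Y) = { '+', 'a' }

To compute FIRST(Y a), process the symbols left to right:
Symbol Y is a non-terminal. Add FIRST(Y) \ {ε} = { '+', 'a' }
Y is not nullable (ε ∉ FIRST(Y)), so stop here.
FIRST(Y a) = { '+', 'a' }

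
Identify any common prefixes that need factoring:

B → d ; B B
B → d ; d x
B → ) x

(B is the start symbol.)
Yes, B has productions with common prefix 'd ;'

Left-factoring is needed when two productions for the same non-terminal
share a common prefix on the right-hand side.

Productions for B:
  B → d ; B B
  B → d ; d x
  B → ) x

Found common prefix 'd ;' in productions for B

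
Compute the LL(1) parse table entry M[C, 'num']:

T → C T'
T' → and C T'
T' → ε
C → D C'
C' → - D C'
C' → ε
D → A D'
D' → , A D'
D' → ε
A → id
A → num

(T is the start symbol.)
To find M[C, 'num'], we find productions for C where 'num' is in the predict set (PREDICT(N → α) = (FIRST(α) \ {ε}) ∪ (FOLLOW(N) if α ⇒* ε)).

Relevant sets:
  FIRST(D) = { 'id', 'num' }

C → D C': PREDICT = { 'id', 'num' }
  'num' is in predict set, so this production goes in M[C, 'num']

M[C, 'num'] = C → D C'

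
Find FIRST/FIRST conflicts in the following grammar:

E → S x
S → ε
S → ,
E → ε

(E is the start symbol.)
No FIRST/FIRST conflicts.

FIRST sets of the non-terminals at (or reachable through a nullable prefix from) the front of some alternative:
  FIRST(S) = { ',', ε }

Productions for E:
  E → S x: FIRST = { ',', 'x' }
  E → ε: FIRST = { ε }
Productions for S:
  S → ε: FIRST = { ε }
  S → ,: FIRST = { ',' }

All alternatives of each non-terminal have pairwise disjoint FIRST sets.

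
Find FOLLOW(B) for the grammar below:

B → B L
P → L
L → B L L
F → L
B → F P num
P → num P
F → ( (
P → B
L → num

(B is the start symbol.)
{ $, '(', 'num' }

To compute FOLLOW(B), find every occurrence of B on a right-hand side N → α B β: add FIRST(β) \ {ε}, and if β is empty or nullable also add FOLLOW(N). Iterate to a fixed point.

B is the start symbol, so $ ∈ FOLLOW(B).
In B → B L: B is followed by L, add FIRST(L) \ {ε} = { '(', 'num' }
In L → B L L: B is followed by L L, add FIRST(L L) \ {ε} = { '(', 'num' }
In P → B: B is at the end, add FOLLOW(P)

The FOLLOW sets referred to above (computed the same way, to a fixed point):
  FOLLOW(P) = { 'num' }

Taking the union: FOLLOW(B) = { $, '(', 'num' }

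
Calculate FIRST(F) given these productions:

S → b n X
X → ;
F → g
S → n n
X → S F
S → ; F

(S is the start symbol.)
{ 'g' }

To compute FIRST(F), examine every production with F on the left-hand side, reading each right-hand side left to right until a non-nullable symbol is reached.

From F → g:
  - g is a terminal: add 'g' and stop

Collecting: FIRST(F) = { 'g' }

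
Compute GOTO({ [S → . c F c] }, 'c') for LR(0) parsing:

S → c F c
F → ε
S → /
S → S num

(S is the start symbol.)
GOTO(I, 'c') = CLOSURE({ [A → αX.β] : [A → α.Xβ] ∈ I, X = 'c' })

Items with dot before 'c', with the dot advanced:
  [S → . c F c] → [S → c . F c]
Closure of the advanced items:
  [S → c . F c] has the dot before F: add [F → .]

GOTO = { [F → .], [S → c . F c] }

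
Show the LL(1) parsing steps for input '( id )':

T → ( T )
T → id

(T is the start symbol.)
LL(1) parsing maintains a stack (initially the start symbol over $) and the input. At each step: if the stack top is a terminal, match it against the current input token; if it is a non-terminal N, replace it with the RHS of M[N, lookahead] (the unique production whose predict set contains the lookahead).

Stack is shown with the top on the left.

Stack    Input     Action
-------------------------
T $      ( id ) $  output T → ( T )
( T ) $  ( id ) $  match '('
T ) $    id ) $    output T → id
id ) $   id ) $    match 'id'
) $      ) $       match ')'
$        $         accept

The string is accepted.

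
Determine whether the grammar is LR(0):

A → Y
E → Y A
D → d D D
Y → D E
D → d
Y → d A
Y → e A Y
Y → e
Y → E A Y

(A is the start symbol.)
Augment with A' → A and build the canonical LR(0) collection (I0 = CLOSURE({[A' → . A]}), then GOTO on every symbol after a dot until no new states appear). It has 17 states:
  I0: { [A → . Y], [A' → . A], [D → . d D D], [D → . d], [E → . Y A], [Y → . D E], [Y → . E A Y], [Y → . d A], [Y → . e A Y], [Y → . e] }  — shift
  I1: { [A' → A .] }  — accept
  I2: { [D → . d D D], [D → . d], [E → . Y A], [Y → . D E], [Y → . E A Y], [Y → . d A], [Y → . e A Y], [Y → . e], [Y → D . E] }  — shift
  I3: { [A → . Y], [D → . d D D], [D → . d], [E → . Y A], [Y → . D E], [Y → . E A Y], [Y → . d A], [Y → . e A Y], [Y → . e], [Y → E . A Y] }  — shift
  I4: { [A → . Y], [A → Y .], [D → . d D D], [D → . d], [E → . Y A], [E → Y . A], [Y → . D E], [Y → . E A Y], [Y → . d A], [Y → . e A Y], [Y → . e] }  — shift, reduce
  I5: { [A → . Y], [D → . d D D], [D → . d], [D → d . D D], [D → d .], [E → . Y A], [Y → . D E], [Y → . E A Y], [Y → . d A], [Y → . e A Y], [Y → . e], [Y → d . A] }  — shift, reduce
  I6: { [A → . Y], [D → . d D D], [D → . d], [E → . Y A], [Y → . D E], [Y → . E A Y], [Y → . d A], [Y → . e A Y], [Y → . e], [Y → e . A Y], [Y → e .] }  — shift, reduce
  I7: { [D → . d D D], [D → . d], [E → . Y A], [Y → . D E], [Y → . E A Y], [Y → . d A], [Y → . e A Y], [Y → . e], [Y → e A . Y] }  — shift
  I8: { [A → . Y], [D → . d D D], [D → . d], [E → . Y A], [E → Y . A], [Y → . D E], [Y → . E A Y], [Y → . d A], [Y → . e A Y], [Y → . e], [Y → e A Y .] }  — shift, reduce
  I9: { [E → Y A .] }  — reduce
  I10: { [Y → d A .] }  — reduce
  I11: { [D → . d D D], [D → . d], [D → d D . D], [E → . Y A], [Y → . D E], [Y → . E A Y], [Y → . d A], [Y → . e A Y], [Y → . e], [Y → D . E] }  — shift
  I12: { [D → . d D D], [D → . d], [D → d D D .], [E → . Y A], [Y → . D E], [Y → . E A Y], [Y → . d A], [Y → . e A Y], [Y → . e], [Y → D . E] }  — shift, reduce
  I13: { [A → . Y], [D → . d D D], [D → . d], [E → . Y A], [Y → . D E], [Y → . E A Y], [Y → . d A], [Y → . e A Y], [Y → . e], [Y → D E .], [Y → E . A Y] }  — shift, reduce
  I14: { [A → . Y], [D → . d D D], [D → . d], [E → . Y A], [E → Y . A], [Y → . D E], [Y → . E A Y], [Y → . d A], [Y → . e A Y], [Y → . e] }  — shift
  I15: { [D → . d D D], [D → . d], [E → . Y A], [Y → . D E], [Y → . E A Y], [Y → . d A], [Y → . e A Y], [Y → . e], [Y → E A . Y] }  — shift
  I16: { [A → . Y], [D → . d D D], [D → . d], [E → . Y A], [E → Y . A], [Y → . D E], [Y → . E A Y], [Y → . d A], [Y → . e A Y], [Y → . e], [Y → E A Y .] }  — shift, reduce

Conflict in state I4:
  Shift-reduce conflict between [A → Y .] and [D → . d]
So the grammar is NOT LR(0).

Answer: No. Shift-reduce conflict between [A → Y .] and [D → . d]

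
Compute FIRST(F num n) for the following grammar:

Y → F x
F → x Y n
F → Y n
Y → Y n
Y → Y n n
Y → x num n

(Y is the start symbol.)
{ 'x' }

FIRST sets of the non-terminals involved (from the grammar, by fixed-point iteration):
  FIRST(F) = { 'x' }

To compute FIRST(F num n), process the symbols left to right:
Symbol F is a non-terminal. Add FIRST(F) \ {ε} = { 'x' }
F is not nullable (ε ∉ FIRST(F)), so stop here.
FIRST(F num n) = { 'x' }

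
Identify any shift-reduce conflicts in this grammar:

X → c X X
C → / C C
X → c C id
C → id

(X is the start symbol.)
No shift-reduce conflicts

Augment with X' → X and build the canonical LR(0) collection (I0 = CLOSURE({[X' → . X]}), then GOTO on every symbol after a dot until no new states appear). It has 11 states:
  I0: { [X → . c C id], [X → . c X X], [X' → . X] }  — shift
  I1: { [X' → X .] }  — accept
  I2: { [C → . / C C], [C → . id], [X → . c C id], [X → . c X X], [X → c . C id], [X → c . X X] }  — shift
  I3: { [C → . / C C], [C → . id], [C → / . C C] }  — shift
  I4: { [X → c C . id] }  — shift
  I5: { [X → . c C id], [X → . c X X], [X → c X . X] }  — shift
  I6: { [C → id .] }  — reduce
  I7: { [X → c X X .] }  — reduce
  I8: { [X → c C id .] }  — reduce
  I9: { [C → . / C C], [C → . id], [C → / C . C] }  — shift
  I10: { [C → / C C .] }  — reduce

No state contains both a complete item and a shift item.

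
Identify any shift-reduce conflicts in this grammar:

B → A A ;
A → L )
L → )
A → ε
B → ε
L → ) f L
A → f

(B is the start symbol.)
Yes — I0: [A → .] vs [A → . f]; I1: [L → ) .] vs [L → ) . f L]; I2: [A → .] vs [A → . f]

A shift-reduce conflict occurs when an LR(0) state has both:
  - a complete (reduce) item [A → α .] (dot at the end), and
  - a shift item [B → β . c γ] (dot before a terminal).

Augment with B' → B and build the canonical LR(0) collection (I0 = CLOSURE({[B' → . B]}), then GOTO on every symbol after a dot until no new states appear). It has 11 states:
  I0: { [A → . L )], [A → . f], [A → .], [B → . A A ;], [B → .], [B' → . B], [L → . ) f L], [L → . )] }  — shift, 2 reduces
  I1: { [L → ) . f L], [L → ) .] }  — shift, reduce
  I2: { [A → . L )], [A → . f], [A → .], [B → A . A ;], [L → . ) f L], [L → . )] }  — shift, reduce
  I3: { [B' → B .] }  — accept
  I4: { [A → L . )] }  — shift
  I5: { [A → f .] }  — reduce
  I6: { [A → L ) .] }  — reduce
  I7: { [B → A A . ;] }  — shift
  I8: { [B → A A ; .] }  — reduce
  I9: { [L → ) f . L], [L → . ) f L], [L → . )] }  — shift
  I10: { [L → ) f L .] }  — reduce

I0 contains reduce items [A → .], [B → .] and shift items [A → . f], [L → . )], [L → . ) f L] — shift-reduce conflict.
I1 contains reduce item [L → ) .] and shift item [L → ) . f L] — shift-reduce conflict.
I2 contains reduce item [A → .] and shift items [A → . f], [L → . )], [L → . ) f L] — shift-reduce conflict.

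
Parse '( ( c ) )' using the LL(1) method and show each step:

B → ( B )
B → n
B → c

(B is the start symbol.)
LL(1) parsing maintains a stack (initially the start symbol over $) and the input. At each step: if the stack top is a terminal, match it against the current input token; if it is a non-terminal N, replace it with the RHS of M[N, lookahead] (the unique production whose predict set contains the lookahead).

Stack is shown with the top on the left.

Stack      Input        Action
------------------------------
B $        ( ( c ) ) $  output B → ( B )
( B ) $    ( ( c ) ) $  match '('
B ) $      ( c ) ) $    output B → ( B )
( B ) ) $  ( c ) ) $    match '('
B ) ) $    c ) ) $      output B → c
c ) ) $    c ) ) $      match 'c'
) ) $      ) ) $        match ')'
) $        ) $          match ')'
$          $            accept

The string is accepted.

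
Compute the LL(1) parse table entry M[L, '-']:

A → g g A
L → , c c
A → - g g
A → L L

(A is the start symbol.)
Empty (error entry)

To find M[L, '-'], we find productions for L where '-' is in the predict set (PREDICT(N → α) = (FIRST(α) \ {ε}) ∪ (FOLLOW(N) if α ⇒* ε)).

L → , c c: PREDICT = { ',' }

M[L, '-'] is empty (no production applies)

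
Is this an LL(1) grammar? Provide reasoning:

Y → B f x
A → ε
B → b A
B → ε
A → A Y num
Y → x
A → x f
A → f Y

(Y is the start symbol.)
No. Predict set conflict for A: { 'b', 'f', 'x' }

Relevant sets:
  FIRST(B) = { 'b', ε }
  FIRST(A) = { 'b', 'f', 'x', ε }
  FIRST(Y) = { 'b', 'f', 'x' }
  FOLLOW(A) = { 'b', 'f', 'x' }
  FOLLOW(B) = { 'f' }

For Y:
  PREDICT(Y → B f x) = { 'b', 'f' }
  PREDICT(Y → x) = { 'x' }
For A:
  PREDICT(A → ε) = { 'b', 'f', 'x' }
  PREDICT(A → A Y num) = { 'b', 'f', 'x' }
  PREDICT(A → x f) = { 'x' }
  PREDICT(A → f Y) = { 'f' }
For B:
  PREDICT(B → b A) = { 'b' }
  PREDICT(B → ε) = { 'f' }

Conflict found: Predict set conflict for A: { 'b', 'f', 'x' }
The grammar is NOT LL(1).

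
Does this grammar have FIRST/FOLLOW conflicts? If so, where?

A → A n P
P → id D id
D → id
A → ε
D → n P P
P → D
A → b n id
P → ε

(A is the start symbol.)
Yes. A → A n P with FOLLOW(A) on { 'n' }; P → id D id with FOLLOW(P) on { 'id' }; P → D with FOLLOW(P) on { 'id', 'n' }

A FIRST/FOLLOW conflict occurs when a non-terminal N has a nullable alternative N → β (β ⇒* ε) and another alternative N → α with FIRST(α) ∩ FOLLOW(N) ≠ ∅: on such a lookahead the parser cannot decide between expanding α and letting N vanish via β.

Nullable non-terminals: A, P.
FIRST sets used below: FIRST(A) = { 'b', 'n', ε }, FIRST(D) = { 'id', 'n' }

A: nullable alternative(s) A → ε; FOLLOW(A) = { $, 'n' }
  A → A n P: FIRST \ {ε} = { 'b', 'n' } — overlaps FOLLOW(A) on { 'n' }: CONFLICT
  A → ε: FIRST \ {ε} = { } — this is the only nullable alternative, skip
  A → b n id: FIRST \ {ε} = { 'b' } — disjoint from FOLLOW(A)

P: nullable alternative(s) P → ε; FOLLOW(P) = { $, 'id', 'n' }
  P → id D id: FIRST \ {ε} = { 'id' } — overlaps FOLLOW(P) on { 'id' }: CONFLICT
  P → D: FIRST \ {ε} = { 'id', 'n' } — overlaps FOLLOW(P) on { 'id', 'n' }: CONFLICT
  P → ε: FIRST \ {ε} = { } — this is the only nullable alternative, skip

D has no nullable alternative, so no FIRST/FOLLOW check is needed there.

So the grammar has 3 FIRST/FOLLOW conflicts (marked CONFLICT above).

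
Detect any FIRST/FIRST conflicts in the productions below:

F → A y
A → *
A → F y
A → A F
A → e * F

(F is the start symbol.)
A FIRST/FIRST conflict occurs when two productions N → α and N → β for the same non-terminal have FIRST(α) ∩ FIRST(β) ≠ ∅ (with ε ∈ FIRST of a nullable right-hand side, so two nullable alternatives also conflict).

FIRST sets of the non-terminals at (or reachable through a nullable prefix from) the front of some alternative:
  FIRST(F) = { '*', 'e' }
  FIRST(A) = { '*', 'e' }

Productions for A:
  A → *: FIRST = { '*' }
  A → F y: FIRST = { '*', 'e' }
  A → A F: FIRST = { '*', 'e' }
  A → e * F: FIRST = { 'e' }
F has only one production, so no FIRST/FIRST conflict is possible there.

Conflict for A: A → * and A → F y
  Overlap: { '*' }
Conflict for A: A → * and A → A F
  Overlap: { '*' }
Conflict for A: A → F y and A → A F
  Overlap: { '*', 'e' }
Conflict for A: A → F y and A → e * F
  Overlap: { 'e' }
Conflict for A: A → A F and A → e * F
  Overlap: { 'e' }

Answer: Yes. A → '*' / A → F y on { '*' }; A → '*' / A → A F on { '*' }; A → F y / A → A F on { '*', 'e' }; A → F y / A → e '*' F on { 'e' }; A → A F / A → e '*' F on { 'e' }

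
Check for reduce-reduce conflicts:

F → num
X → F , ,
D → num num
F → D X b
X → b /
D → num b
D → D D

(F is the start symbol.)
Augment with F' → F and build the canonical LR(0) collection (I0 = CLOSURE({[F' → . F]}), then GOTO on every symbol after a dot until no new states appear). It has 14 states:
  I0: { [D → . D D], [D → . num b], [D → . num num], [F → . D X b], [F → . num], [F' → . F] }  — shift
  I1: { [D → . D D], [D → . num b], [D → . num num], [D → D . D], [F → . D X b], [F → . num], [F → D . X b], [X → . F , ,], [X → . b /] }  — shift
  I2: { [F' → F .] }  — accept
  I3: { [D → num . b], [D → num . num], [F → num .] }  — shift, reduce
  I4: { [D → num b .] }  — reduce
  I5: { [D → num num .] }  — reduce
  I6: { [D → . D D], [D → . num b], [D → . num num], [D → D . D], [D → D D .], [F → . D X b], [F → . num], [F → D . X b], [X → . F , ,], [X → . b /] }  — shift, reduce
  I7: { [X → F . , ,] }  — shift
  I8: { [F → D X . b] }  — shift
  I9: { [X → b . /] }  — shift
  I10: { [X → b / .] }  — reduce
  I11: { [F → D X b .] }  — reduce
  I12: { [X → F , . ,] }  — shift
  I13: { [X → F , , .] }  — reduce

No state contains more than one complete item.

Answer: No reduce-reduce conflicts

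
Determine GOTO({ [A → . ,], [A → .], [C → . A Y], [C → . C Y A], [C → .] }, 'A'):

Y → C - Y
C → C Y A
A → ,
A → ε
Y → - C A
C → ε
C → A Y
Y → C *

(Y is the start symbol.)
GOTO(I, 'A') = CLOSURE({ [A → αX.β] : [A → α.Xβ] ∈ I, X = 'A' })

Items with dot before 'A', with the dot advanced:
  [C → . A Y] → [C → A . Y]
Closure of the advanced items:
  [C → A . Y] has the dot before Y: add [Y → . C - Y], [Y → . - C A], [Y → . C *]
  [Y → . C - Y] has the dot before C: add [C → . C Y A], [C → .], [C → . A Y]
  [C → . A Y] has the dot before A: add [A → . ,], [A → .]

GOTO = { [A → . ,], [A → .], [C → . A Y], [C → . C Y A], [C → .], [C → A . Y], [Y → . - C A], [Y → . C *], [Y → . C - Y] }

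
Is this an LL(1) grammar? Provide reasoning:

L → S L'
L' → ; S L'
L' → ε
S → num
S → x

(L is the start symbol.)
Yes, the grammar is LL(1).

A grammar is LL(1) if for each non-terminal N with multiple productions, the predict sets of those productions are pairwise disjoint, where PREDICT(N → α) = (FIRST(α) \ {ε}) ∪ (FOLLOW(N) if α ⇒* ε).

Relevant sets:
  FOLLOW(L') = { $ }

For L':
  PREDICT(L' → ';' S L') = { ';' }
  PREDICT(L' → ε) = { $ }
For S:
  PREDICT(S → num) = { 'num' }
  PREDICT(S → x) = { 'x' }
L has a single production, so nothing to check there.

All predict sets are disjoint. The grammar IS LL(1).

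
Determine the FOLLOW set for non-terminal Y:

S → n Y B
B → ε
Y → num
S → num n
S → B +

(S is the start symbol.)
{ $ }

In S → n Y B: Y is followed by B, add FIRST(B) \ {ε} = { }
  B is nullable, so also add FOLLOW(S)

The FOLLOW sets referred to above (computed the same way, to a fixed point):
  FOLLOW(S) = { $ }

Taking the union: FOLLOW(Y) = { $ }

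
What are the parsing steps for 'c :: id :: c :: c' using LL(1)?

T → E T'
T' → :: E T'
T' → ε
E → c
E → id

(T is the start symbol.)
LL(1) parsing maintains a stack (initially the start symbol over $) and the input. At each step: if the stack top is a terminal, match it against the current input token; if it is a non-terminal N, replace it with the RHS of M[N, lookahead] (the unique production whose predict set contains the lookahead).

Stack is shown with the top on the left.

Stack      Input                Action
--------------------------------------
T $        c :: id :: c :: c $  output T → E T'
E T' $     c :: id :: c :: c $  output E → c
c T' $     c :: id :: c :: c $  match 'c'
T' $       :: id :: c :: c $    output T' → :: E T'
:: E T' $  :: id :: c :: c $    match '::'
E T' $     id :: c :: c $       output E → id
id T' $    id :: c :: c $       match 'id'
T' $       :: c :: c $          output T' → :: E T'
:: E T' $  :: c :: c $          match '::'
E T' $     c :: c $             output E → c
c T' $     c :: c $             match 'c'
T' $       :: c $               output T' → :: E T'
:: E T' $  :: c $               match '::'
E T' $     c $                  output E → c
c T' $     c $                  match 'c'
T' $       $                    output T' → ε
$          $                    accept

The string is accepted.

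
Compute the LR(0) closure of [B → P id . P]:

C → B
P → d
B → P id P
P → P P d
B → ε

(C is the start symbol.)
{ [B → P id . P], [P → . P P d], [P → . d] }

Start with: [B → P id . P]
  [B → P id . P] has the dot before P: add [P → . d], [P → . P P d]
No further items can be added.

CLOSURE = { [B → P id . P], [P → . P P d], [P → . d] }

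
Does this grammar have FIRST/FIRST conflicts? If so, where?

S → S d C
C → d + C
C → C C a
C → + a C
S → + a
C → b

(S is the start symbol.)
A FIRST/FIRST conflict occurs when two productions N → α and N → β for the same non-terminal have FIRST(α) ∩ FIRST(β) ≠ ∅ (with ε ∈ FIRST of a nullable right-hand side, so two nullable alternatives also conflict).

FIRST sets of the non-terminals at (or reachable through a nullable prefix from) the front of some alternative:
  FIRST(S) = { '+' }
  FIRST(C) = { '+', 'b', 'd' }

Productions for S:
  S → S d C: FIRST = { '+' }
  S → + a: FIRST = { '+' }
Productions for C:
  C → d + C: FIRST = { 'd' }
  C → C C a: FIRST = { '+', 'b', 'd' }
  C → + a C: FIRST = { '+' }
  C → b: FIRST = { 'b' }

Conflict for S: S → S d C and S → + a
  Overlap: { '+' }
Conflict for C: C → d + C and C → C C a
  Overlap: { 'd' }
Conflict for C: C → C C a and C → + a C
  Overlap: { '+' }
Conflict for C: C → C C a and C → b
  Overlap: { 'b' }

Answer: Yes. S → S d C / S → '+' a on { '+' }; C → d '+' C / C → C C a on { 'd' }; C → C C a / C → '+' a C on { '+' }; C → C C a / C → b on { 'b' }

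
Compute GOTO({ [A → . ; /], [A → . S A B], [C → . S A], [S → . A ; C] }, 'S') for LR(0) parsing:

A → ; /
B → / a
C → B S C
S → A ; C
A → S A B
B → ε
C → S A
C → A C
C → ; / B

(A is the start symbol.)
GOTO(I, 'S') = CLOSURE({ [A → αX.β] : [A → α.Xβ] ∈ I, X = 'S' })

Items with dot before 'S', with the dot advanced:
  [A → . S A B] → [A → S . A B]
  [C → . S A] → [C → S . A]
Closure of the advanced items:
  [A → S . A B] has the dot before A: add [A → . ; /], [A → . S A B]
  [A → . S A B] has the dot before S: add [S → . A ; C]

GOTO = { [A → . ; /], [A → . S A B], [A → S . A B], [C → S . A], [S → . A ; C] }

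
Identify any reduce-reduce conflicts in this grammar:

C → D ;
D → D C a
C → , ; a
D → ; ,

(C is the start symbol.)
No reduce-reduce conflicts

A reduce-reduce conflict occurs when an LR(0) state has two complete items [A → α .] and [B → β .] — both call for a reduction, and with no lookahead the parser cannot choose between them.

Augment with C' → C and build the canonical LR(0) collection (I0 = CLOSURE({[C' → . C]}), then GOTO on every symbol after a dot until no new states appear). It has 11 states:
  I0: { [C → . , ; a], [C → . D ;], [C' → . C], [D → . ; ,], [D → . D C a] }  — shift
  I1: { [C → , . ; a] }  — shift
  I2: { [D → ; . ,] }  — shift
  I3: { [C' → C .] }  — accept
  I4: { [C → . , ; a], [C → . D ;], [C → D . ;], [D → . ; ,], [D → . D C a], [D → D . C a] }  — shift
  I5: { [C → D ; .], [D → ; . ,] }  — shift, reduce
  I6: { [D → D C . a] }  — shift
  I7: { [D → D C a .] }  — reduce
  I8: { [D → ; , .] }  — reduce
  I9: { [C → , ; . a] }  — shift
  I10: { [C → , ; a .] }  — reduce

No state contains more than one complete item.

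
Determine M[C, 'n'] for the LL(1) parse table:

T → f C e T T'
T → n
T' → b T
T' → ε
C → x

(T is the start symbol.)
Empty (error entry)

To find M[C, 'n'], we find productions for C where 'n' is in the predict set (PREDICT(N → α) = (FIRST(α) \ {ε}) ∪ (FOLLOW(N) if α ⇒* ε)).

C → x: PREDICT = { 'x' }

M[C, 'n'] is empty (no production applies)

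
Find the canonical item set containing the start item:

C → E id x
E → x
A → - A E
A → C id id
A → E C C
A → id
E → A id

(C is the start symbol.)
First, augment the grammar with C' → C
I₀ = CLOSURE({ [C' → . C] }):
  [C' → . C] has the dot before C: add [C → . E id x]
  [C → . E id x] has the dot before E: add [E → . x], [E → . A id]
  [E → . A id] has the dot before A: add [A → . - A E], [A → . C id id], [A → . E C C], [A → . id]
No further items can be added.

I₀ = { [A → . - A E], [A → . C id id], [A → . E C C], [A → . id], [C → . E id x], [C' → . C], [E → . A id], [E → . x] }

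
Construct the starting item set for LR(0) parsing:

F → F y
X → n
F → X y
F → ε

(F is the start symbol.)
First, augment the grammar with F' → F
I₀ = CLOSURE({ [F' → . F] }):
  [F' → . F] has the dot before F: add [F → . F y], [F → . X y], [F → .]
  [F → . X y] has the dot before X: add [X → . n]
No further items can be added.

I₀ = { [F → . F y], [F → . X y], [F → .], [F' → . F], [X → . n] }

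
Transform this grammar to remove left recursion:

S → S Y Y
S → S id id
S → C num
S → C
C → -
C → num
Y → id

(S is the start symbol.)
S → C num S'
S → C S'
S' → Y Y S'
S' → id id S'
S' → ε
C → -
C → num
Y → id

S is directly left-recursive. The standard transformation for
  A → A α₁ | ... | A α_m | β₁ | ... | β_n
is
  A  → β₁ A' | ... | β_n A'
  A' → α₁ A' | ... | α_m A' | ε

S → C num becomes S → C num S'
S → C becomes S → C S'
S → S Y Y becomes S' → Y Y S'
S → S id id becomes S' → id id S'
Add S' → ε

Productions for other non-terminals are unchanged:
  C → -
  C → num
  Y → id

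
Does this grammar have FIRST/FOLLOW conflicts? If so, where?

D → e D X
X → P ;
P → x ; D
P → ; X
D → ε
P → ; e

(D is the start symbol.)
Nullable non-terminals: D.

D: nullable alternative(s) D → ε; FOLLOW(D) = { $, ';', 'x' }
  D → e D X: FIRST \ {ε} = { 'e' } — disjoint from FOLLOW(D)
  D → ε: FIRST \ {ε} = { } — this is the only nullable alternative, skip

P, X have no nullable alternative, so no FIRST/FOLLOW check is needed there.

No FIRST/FOLLOW conflicts found.

Answer: No FIRST/FOLLOW conflicts.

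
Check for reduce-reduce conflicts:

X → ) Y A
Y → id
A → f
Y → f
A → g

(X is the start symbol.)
A reduce-reduce conflict occurs when an LR(0) state has two complete items [A → α .] and [B → β .] — both call for a reduction, and with no lookahead the parser cannot choose between them.

Augment with X' → X and build the canonical LR(0) collection (I0 = CLOSURE({[X' → . X]}), then GOTO on every symbol after a dot until no new states appear). It has 9 states:
  I0: { [X → . ) Y A], [X' → . X] }  — shift
  I1: { [X → ) . Y A], [Y → . f], [Y → . id] }  — shift
  I2: { [X' → X .] }  — accept
  I3: { [A → . f], [A → . g], [X → ) Y . A] }  — shift
  I4: { [Y → f .] }  — reduce
  I5: { [Y → id .] }  — reduce
  I6: { [X → ) Y A .] }  — reduce
  I7: { [A → f .] }  — reduce
  I8: { [A → g .] }  — reduce

No state contains more than one complete item.

Answer: No reduce-reduce conflicts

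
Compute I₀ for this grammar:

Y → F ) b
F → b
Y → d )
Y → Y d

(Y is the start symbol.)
{ [F → . b], [Y → . F ) b], [Y → . Y d], [Y → . d )], [Y' → . Y] }

First, augment the grammar with Y' → Y
I₀ = CLOSURE({ [Y' → . Y] }):
  [Y' → . Y] has the dot before Y: add [Y → . F ) b], [Y → . d )], [Y → . Y d]
  [Y → . F ) b] has the dot before F: add [F → . b]
No further items can be added.

I₀ = { [F → . b], [Y → . F ) b], [Y → . Y d], [Y → . d )], [Y' → . Y] }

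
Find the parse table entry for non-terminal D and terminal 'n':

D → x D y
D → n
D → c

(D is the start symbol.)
To find M[D, 'n'], we find productions for D where 'n' is in the predict set (PREDICT(N → α) = (FIRST(α) \ {ε}) ∪ (FOLLOW(N) if α ⇒* ε)).

D → x D y: PREDICT = { 'x' }
D → n: PREDICT = { 'n' }
  'n' is in predict set, so this production goes in M[D, 'n']
D → c: PREDICT = { 'c' }

M[D, 'n'] = D → n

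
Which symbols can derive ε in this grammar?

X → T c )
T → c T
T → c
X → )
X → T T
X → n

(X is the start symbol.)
There are no ε-productions, so no non-terminal can derive ε.
No non-terminals are nullable.

Answer: None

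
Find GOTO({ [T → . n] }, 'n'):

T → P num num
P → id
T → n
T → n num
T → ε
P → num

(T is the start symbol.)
GOTO(I, 'n') = CLOSURE({ [A → αX.β] : [A → α.Xβ] ∈ I, X = 'n' })

Items with dot before 'n', with the dot advanced:
  [T → . n] → [T → n .]
Closure adds nothing (no advanced item has the dot before a non-terminal).

GOTO = { [T → n .] }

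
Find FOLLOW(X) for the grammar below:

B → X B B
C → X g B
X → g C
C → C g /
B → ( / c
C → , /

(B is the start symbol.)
{ '(', 'g' }

In B → X B B: X is followed by B B, add FIRST(B B) \ {ε} = { '(', 'g' }
In C → X g B: X is followed by g B, add FIRST(g B) \ {ε} = { 'g' }

Taking the union: FOLLOW(X) = { '(', 'g' }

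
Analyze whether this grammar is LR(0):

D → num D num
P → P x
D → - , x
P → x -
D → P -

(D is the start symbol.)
A grammar is LR(0) if no state in the canonical LR(0) collection has:
  - both a shift item (dot before a terminal) and a complete item (shift-reduce conflict), or
  - two or more complete items (reduce-reduce conflict; the accept item [D' → D .] counts as a complete item here).

Augment with D' → D and build the canonical LR(0) collection (I0 = CLOSURE({[D' → . D]}), then GOTO on every symbol after a dot until no new states appear). It has 13 states:
  I0: { [D → . - , x], [D → . P -], [D → . num D num], [D' → . D], [P → . P x], [P → . x -] }  — shift
  I1: { [D → - . , x] }  — shift
  I2: { [D' → D .] }  — accept
  I3: { [D → P . -], [P → P . x] }  — shift
  I4: { [D → . - , x], [D → . P -], [D → . num D num], [D → num . D num], [P → . P x], [P → . x -] }  — shift
  I5: { [P → x . -] }  — shift
  I6: { [P → x - .] }  — reduce
  I7: { [D → num D . num] }  — shift
  I8: { [D → num D num .] }  — reduce
  I9: { [D → P - .] }  — reduce
  I10: { [P → P x .] }  — reduce
  I11: { [D → - , . x] }  — shift
  I12: { [D → - , x .] }  — reduce

Every state is either a pure shift/goto state or contains exactly one complete item and nothing to shift — no conflicts. The grammar is LR(0).

Answer: Yes, the grammar is LR(0)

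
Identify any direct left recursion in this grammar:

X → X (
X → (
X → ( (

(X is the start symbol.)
X → X (: LEFT RECURSIVE (starts with X)
X → (: starts with '('
X → ( (: starts with '('

The grammar has direct left recursion on: X.

Answer: Yes, X is left-recursive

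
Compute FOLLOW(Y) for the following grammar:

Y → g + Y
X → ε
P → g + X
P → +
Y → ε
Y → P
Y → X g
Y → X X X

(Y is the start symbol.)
{ $ }

To compute FOLLOW(Y), find every occurrence of Y on a right-hand side N → α Y β: add FIRST(β) \ {ε}, and if β is empty or nullable also add FOLLOW(N). Iterate to a fixed point.

Y is the start symbol, so $ ∈ FOLLOW(Y).
In Y → g + Y: Y is at the end; this adds FOLLOW(Y) to itself — nothing new

Taking the union: FOLLOW(Y) = { $ }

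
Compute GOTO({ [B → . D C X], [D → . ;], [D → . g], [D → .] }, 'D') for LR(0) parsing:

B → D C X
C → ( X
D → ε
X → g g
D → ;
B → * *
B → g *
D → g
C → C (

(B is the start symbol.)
GOTO(I, 'D') = CLOSURE({ [A → αX.β] : [A → α.Xβ] ∈ I, X = 'D' })

Items with dot before 'D', with the dot advanced:
  [B → . D C X] → [B → D . C X]
Closure of the advanced items:
  [B → D . C X] has the dot before C: add [C → . ( X], [C → . C (]

GOTO = { [B → D . C X], [C → . ( X], [C → . C (] }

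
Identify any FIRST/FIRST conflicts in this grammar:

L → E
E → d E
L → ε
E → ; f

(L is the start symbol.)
A FIRST/FIRST conflict occurs when two productions N → α and N → β for the same non-terminal have FIRST(α) ∩ FIRST(β) ≠ ∅ (with ε ∈ FIRST of a nullable right-hand side, so two nullable alternatives also conflict).

FIRST sets of the non-terminals at (or reachable through a nullable prefix from) the front of some alternative:
  FIRST(E) = { ';', 'd' }

Productions for L:
  L → E: FIRST = { ';', 'd' }
  L → ε: FIRST = { ε }
Productions for E:
  E → d E: FIRST = { 'd' }
  E → ; f: FIRST = { ';' }

All alternatives of each non-terminal have pairwise disjoint FIRST sets.

Answer: No FIRST/FIRST conflicts.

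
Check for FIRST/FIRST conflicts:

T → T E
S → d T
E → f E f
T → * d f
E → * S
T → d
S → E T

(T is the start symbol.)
A FIRST/FIRST conflict occurs when two productions N → α and N → β for the same non-terminal have FIRST(α) ∩ FIRST(β) ≠ ∅ (with ε ∈ FIRST of a nullable right-hand side, so two nullable alternatives also conflict).

FIRST sets of the non-terminals at (or reachable through a nullable prefix from) the front of some alternative:
  FIRST(T) = { '*', 'd' }
  FIRST(E) = { '*', 'f' }

Productions for T:
  T → T E: FIRST = { '*', 'd' }
  T → * d f: FIRST = { '*' }
  T → d: FIRST = { 'd' }
Productions for S:
  S → d T: FIRST = { 'd' }
  S → E T: FIRST = { '*', 'f' }
Productions for E:
  E → f E f: FIRST = { 'f' }
  E → * S: FIRST = { '*' }

Conflict for T: T → T E and T → * d f
  Overlap: { '*' }
Conflict for T: T → T E and T → d
  Overlap: { 'd' }

Answer: Yes. T → T E / T → '*' d f on { '*' }; T → T E / T → d on { 'd' }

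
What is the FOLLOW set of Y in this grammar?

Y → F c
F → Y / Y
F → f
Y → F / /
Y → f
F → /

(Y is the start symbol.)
{ $, '/', 'c' }

To compute FOLLOW(Y), find every occurrence of Y on a right-hand side N → α Y β: add FIRST(β) \ {ε}, and if β is empty or nullable also add FOLLOW(N). Iterate to a fixed point.

Y is the start symbol, so $ ∈ FOLLOW(Y).
In F → Y / Y: Y is followed by '/' Y, add FIRST('/' Y) \ {ε} = { '/' }
In F → Y / Y: Y is at the end, add FOLLOW(F)

The FOLLOW sets referred to above (computed the same way, to a fixed point):
  FOLLOW(F) = { '/', 'c' }

Taking the union: FOLLOW(Y) = { $, '/', 'c' }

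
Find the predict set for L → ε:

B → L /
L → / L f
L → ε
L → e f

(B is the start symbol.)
{ '/', 'f' }

PREDICT(L → ε) = (FIRST(RHS) \ {ε}) ∪ (FOLLOW(L) if ε ∈ FIRST(RHS), i.e. RHS ⇒* ε)
The right-hand side is ε (FIRST(ε) = { ε }), so the predict set is FOLLOW(L) = { '/', 'f' }
PREDICT(L → ε) = { '/', 'f' }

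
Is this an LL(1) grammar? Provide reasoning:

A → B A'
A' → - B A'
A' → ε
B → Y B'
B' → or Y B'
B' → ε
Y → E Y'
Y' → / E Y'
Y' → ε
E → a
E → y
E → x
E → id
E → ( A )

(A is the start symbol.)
Relevant sets:
  FOLLOW(A') = { $, ')' }
  FOLLOW(B') = { $, ')', '-' }
  FOLLOW(Y') = { $, ')', '-', 'or' }

For A':
  PREDICT(A' → '-' B A') = { '-' }
  PREDICT(A' → ε) = { $, ')' }
For B':
  PREDICT(B' → or Y B') = { 'or' }
  PREDICT(B' → ε) = { $, ')', '-' }
For Y':
  PREDICT(Y' → '/' E Y') = { '/' }
  PREDICT(Y' → ε) = { $, ')', '-', 'or' }
For E:
  PREDICT(E → a) = { 'a' }
  PREDICT(E → y) = { 'y' }
  PREDICT(E → x) = { 'x' }
  PREDICT(E → id) = { 'id' }
  PREDICT(E → '(' A ')') = { '(' }
A, B, Y have a single production, so nothing to check there.

All predict sets are disjoint. The grammar IS LL(1).

Answer: Yes, the grammar is LL(1).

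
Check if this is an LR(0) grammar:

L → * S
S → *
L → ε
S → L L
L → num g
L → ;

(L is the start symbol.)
Augment with L' → L and build the canonical LR(0) collection (I0 = CLOSURE({[L' → . L]}), then GOTO on every symbol after a dot until no new states appear). It has 10 states:
  I0: { [L → . * S], [L → . ;], [L → . num g], [L → .], [L' → . L] }  — shift, reduce
  I1: { [L → * . S], [L → . * S], [L → . ;], [L → . num g], [L → .], [S → . *], [S → . L L] }  — shift, reduce
  I2: { [L → ; .] }  — reduce
  I3: { [L' → L .] }  — accept
  I4: { [L → num . g] }  — shift
  I5: { [L → num g .] }  — reduce
  I6: { [L → * . S], [L → . * S], [L → . ;], [L → . num g], [L → .], [S → * .], [S → . *], [S → . L L] }  — shift, 2 reduces
  I7: { [L → . * S], [L → . ;], [L → . num g], [L → .], [S → L . L] }  — shift, reduce
  I8: { [L → * S .] }  — reduce
  I9: { [S → L L .] }  — reduce

Conflict in state I0:
  Shift-reduce conflict between [L → .] and [L → . * S]
So the grammar is NOT LR(0).

Answer: No. Shift-reduce conflict between [L → .] and [L → . * S]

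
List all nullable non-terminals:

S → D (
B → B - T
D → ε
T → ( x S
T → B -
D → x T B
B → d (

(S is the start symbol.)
{ 'D' }

ε-productions: D → ε
So D is immediately nullable.
No further non-terminal can be added: every production for the remaining non-terminals contains a terminal or a non-nullable non-terminal.
Nullable = { 'D' }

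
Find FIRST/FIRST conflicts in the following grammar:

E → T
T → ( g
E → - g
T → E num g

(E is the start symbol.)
Yes. E → T / E → '-' g on { '-' }; T → '(' g / T → E num g on { '(' }

A FIRST/FIRST conflict occurs when two productions N → α and N → β for the same non-terminal have FIRST(α) ∩ FIRST(β) ≠ ∅ (with ε ∈ FIRST of a nullable right-hand side, so two nullable alternatives also conflict).

FIRST sets of the non-terminals at (or reachable through a nullable prefix from) the front of some alternative:
  FIRST(T) = { '(', '-' }
  FIRST(E) = { '(', '-' }

Productions for E:
  E → T: FIRST = { '(', '-' }
  E → - g: FIRST = { '-' }
Productions for T:
  T → ( g: FIRST = { '(' }
  T → E num g: FIRST = { '(', '-' }

Conflict for E: E → T and E → - g
  Overlap: { '-' }
Conflict for T: T → ( g and T → E num g
  Overlap: { '(' }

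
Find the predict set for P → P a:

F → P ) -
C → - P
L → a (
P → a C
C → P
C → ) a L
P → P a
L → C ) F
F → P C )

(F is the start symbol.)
{ 'a' }

PREDICT(P → P a) = (FIRST(RHS) \ {ε}) ∪ (FOLLOW(P) if ε ∈ FIRST(RHS), i.e. RHS ⇒* ε)
FIRST(P) = { 'a' }
FIRST(P a) = { 'a' }
ε ∉ FIRST(P a), so FOLLOW(P) is not added.
PREDICT(P → P a) = { 'a' }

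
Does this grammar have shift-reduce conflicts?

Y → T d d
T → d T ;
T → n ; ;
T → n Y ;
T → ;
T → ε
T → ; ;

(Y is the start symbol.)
Yes — I0: [T → .] vs [T → . ;]; I1: [T → ; .] vs [T → ; . ;]; I4: [T → .] vs [T → . ;]; I5: [T → .] vs [T → . ;]; I6: [T → ; .] vs [T → ; . ;]

A shift-reduce conflict occurs when an LR(0) state has both:
  - a complete (reduce) item [A → α .] (dot at the end), and
  - a shift item [B → β . c γ] (dot before a terminal).

Augment with Y' → Y and build the canonical LR(0) collection (I0 = CLOSURE({[Y' → . Y]}), then GOTO on every symbol after a dot until no new states appear). It has 15 states:
  I0: { [T → . ; ;], [T → . ;], [T → . d T ;], [T → . n ; ;], [T → . n Y ;], [T → .], [Y → . T d d], [Y' → . Y] }  — shift, reduce
  I1: { [T → ; . ;], [T → ; .] }  — shift, reduce
  I2: { [Y → T . d d] }  — shift
  I3: { [Y' → Y .] }  — accept
  I4: { [T → . ; ;], [T → . ;], [T → . d T ;], [T → . n ; ;], [T → . n Y ;], [T → .], [T → d . T ;] }  — shift, reduce
  I5: { [T → . ; ;], [T → . ;], [T → . d T ;], [T → . n ; ;], [T → . n Y ;], [T → .], [T → n . ; ;], [T → n . Y ;], [Y → . T d d] }  — shift, reduce
  I6: { [T → ; . ;], [T → ; .], [T → n ; . ;] }  — shift, reduce
  I7: { [T → n Y . ;] }  — shift
  I8: { [T → n Y ; .] }  — reduce
  I9: { [T → ; ; .], [T → n ; ; .] }  — 2 reduces
  I10: { [T → d T . ;] }  — shift
  I11: { [T → d T ; .] }  — reduce
  I12: { [Y → T d . d] }  — shift
  I13: { [Y → T d d .] }  — reduce
  I14: { [T → ; ; .] }  — reduce

I0 contains reduce item [T → .] and shift items [T → . ;], [T → . ; ;], [T → . d T ;], [T → . n ; ;], [T → . n Y ;] — shift-reduce conflict.
I1 contains reduce item [T → ; .] and shift item [T → ; . ;] — shift-reduce conflict.
I4 contains reduce item [T → .] and shift items [T → . ;], [T → . ; ;], [T → . d T ;], [T → . n ; ;], [T → . n Y ;] — shift-reduce conflict.
I5 contains reduce item [T → .] and shift items [T → . ;], [T → . ; ;], [T → . d T ;], [T → . n ; ;], [T → n . ; ;], [T → . n Y ;] — shift-reduce conflict.
I6 contains reduce item [T → ; .] and shift items [T → ; . ;], [T → n ; . ;] — shift-reduce conflict.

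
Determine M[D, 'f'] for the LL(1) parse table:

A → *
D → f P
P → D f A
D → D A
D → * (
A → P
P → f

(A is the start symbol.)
To find M[D, 'f'], we find productions for D where 'f' is in the predict set (PREDICT(N → α) = (FIRST(α) \ {ε}) ∪ (FOLLOW(N) if α ⇒* ε)).

Relevant sets:
  FIRST(D) = { '*', 'f' }

D → f P: PREDICT = { 'f' }
  'f' is in predict set, so this production goes in M[D, 'f']
D → D A: PREDICT = { '*', 'f' }
  'f' is in predict set, so this production goes in M[D, 'f']
D → * (: PREDICT = { '*' }

M[D, 'f'] = D → f P, D → D A  (a multiply-defined cell — the grammar is not LL(1))

Answer: D → f P, D → D A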